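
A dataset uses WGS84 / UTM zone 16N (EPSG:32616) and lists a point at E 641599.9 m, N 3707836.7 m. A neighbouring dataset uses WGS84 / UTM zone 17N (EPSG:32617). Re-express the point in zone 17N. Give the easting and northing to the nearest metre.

UTM 16N → geographic: φ = 33.50070024°, λ = -85.47560006°.
UTM 17N (λ₀ = -81°) forward: E = 84119.174 m, N = 3715773.178 m.

E 84119 m, N 3715773 m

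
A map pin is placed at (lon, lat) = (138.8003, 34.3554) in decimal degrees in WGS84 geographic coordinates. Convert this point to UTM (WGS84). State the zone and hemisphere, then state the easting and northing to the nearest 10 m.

Zone 54N: E 297690 m, N 3803760 m

Longitude 138.8003° lies in the 6° band [138°, 144°), giving zone 54; latitude is north of the equator, so 54N.
Zone 54 central meridian λ₀ = 6×54 − 183 = 141°; Δλ = -2.1997°.
Transverse Mercator on WGS84 with k₀ = 0.9996 gives E = 297694.180 m, N = 3803755.343 m.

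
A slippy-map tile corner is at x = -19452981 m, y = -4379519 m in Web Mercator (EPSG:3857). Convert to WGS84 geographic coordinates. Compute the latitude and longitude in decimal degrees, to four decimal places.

lat -36.5713°, lon -174.7491°

R = 6378137 m. λ = x/R = -174.74910154°.
φ = 2·arctan(exp(y/R)) − 90° = 2·arctan(0.50326) − 90° = -36.57130137°.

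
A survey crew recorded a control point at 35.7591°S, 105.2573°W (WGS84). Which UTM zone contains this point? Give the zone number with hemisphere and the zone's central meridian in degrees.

UTM zone = ⌊(λ + 180)/6⌋ + 1; -105.2573° ∈ [-108°, -102°) → zone 13.
Hemisphere: S (φ < 0).
Central meridian λ₀ = 6×13 − 183 = -105°.

Zone 13S, central meridian -105°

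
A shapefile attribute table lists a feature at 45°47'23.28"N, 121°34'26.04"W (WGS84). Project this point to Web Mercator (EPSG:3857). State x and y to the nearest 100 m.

x -13533500 m, y 5746700 m

Web Mercator is spherical with R = a = 6378137 m.
x = R·λ = 6378137 × -2.121864839 = -13533544.642 m.
y = R·ln tan(π/4 + φ/2) = 6378137 × 0.901004207 = 5746728.271 m.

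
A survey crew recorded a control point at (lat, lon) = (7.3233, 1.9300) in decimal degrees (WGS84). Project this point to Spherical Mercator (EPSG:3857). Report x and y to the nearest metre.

Web Mercator is spherical with R = a = 6378137 m.
x = R·λ = 6378137 × 0.033684855 = 214846.617 m.
y = R·ln tan(π/4 + φ/2) = 6378137 × 0.128165143 = 817454.840 m.

x 214847 m, y 817455 m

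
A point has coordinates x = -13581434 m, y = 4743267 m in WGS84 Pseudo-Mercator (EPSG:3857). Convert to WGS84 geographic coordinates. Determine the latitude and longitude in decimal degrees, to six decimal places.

R = 6378137 m. λ = x/R = -122.00409742°.
φ = 2·arctan(exp(y/R)) − 90° = 2·arctan(2.10365) − 90° = 39.15060177°.

lat 39.150602°, lon -122.004097°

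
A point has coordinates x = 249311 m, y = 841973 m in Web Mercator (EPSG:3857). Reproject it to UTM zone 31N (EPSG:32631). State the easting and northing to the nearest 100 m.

E 416100 m, N 833700 m

Web Mercator inverse (R = 6378137 m) → φ = 7.54169968°, λ = 2.23959882°.
UTM 31N forward: E = 416111.097 m, N = 833705.657 m.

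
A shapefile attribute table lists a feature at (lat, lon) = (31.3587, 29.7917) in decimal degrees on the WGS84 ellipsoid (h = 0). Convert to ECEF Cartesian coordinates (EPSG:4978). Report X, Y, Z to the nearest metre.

WGS84: a = 6378137 m, e² = 0.006694380; N(φ) = a/√(1−e²sin²φ) = 6383926.355 m.
X = (N+h)·cosφ·cosλ = 4730930.330 m; Y = (N+h)·cosφ·sinλ = 2708519.305 m; Z = (N(1−e²)+h)·sinφ = 3299918.707 m.

X 4730930 m, Y 2708519 m, Z 3299919 m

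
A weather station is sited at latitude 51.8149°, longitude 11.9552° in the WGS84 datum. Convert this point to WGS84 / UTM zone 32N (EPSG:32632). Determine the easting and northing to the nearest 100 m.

E 703700 m, N 5744600 m

Zone 32 central meridian λ₀ = 6×32 − 183 = 9°; Δλ = +2.9552°.
Transverse Mercator on WGS84 with k₀ = 0.9996 gives E = 703690.538 m, N = 5744581.740 m.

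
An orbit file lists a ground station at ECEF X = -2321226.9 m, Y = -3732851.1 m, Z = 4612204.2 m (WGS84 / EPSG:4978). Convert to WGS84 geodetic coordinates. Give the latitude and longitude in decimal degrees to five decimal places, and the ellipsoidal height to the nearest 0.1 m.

lat 46.56880°, lon -121.87490°, h 4492.8 m

λ = atan2(Y, X) = -121.87489951°; p = √(X²+Y²) = 4395710.6 m.
Bowring's method on WGS84 (a = 6378137 m, b = 6356752.314 m) gives φ = 46.56879963°, h = 4492.802 m.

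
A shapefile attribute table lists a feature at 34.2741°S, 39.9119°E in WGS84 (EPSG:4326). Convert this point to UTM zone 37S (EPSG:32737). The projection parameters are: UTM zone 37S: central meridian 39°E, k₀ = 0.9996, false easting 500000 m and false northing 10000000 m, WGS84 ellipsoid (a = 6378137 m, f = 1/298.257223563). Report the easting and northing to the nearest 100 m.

Zone 37 central meridian λ₀ = 6×37 − 183 = 39°; Δλ = +0.9119°.
Transverse Mercator on WGS84 with k₀ = 0.9996 gives E = 583941.848 m, N = 6207075.477 m.

E 583900 m, N 6207100 m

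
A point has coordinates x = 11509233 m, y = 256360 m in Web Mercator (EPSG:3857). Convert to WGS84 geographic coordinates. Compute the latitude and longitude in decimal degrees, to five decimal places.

R = 6378137 m. λ = x/R = 103.38919912°.
φ = 2·arctan(exp(y/R)) − 90° = 2·arctan(1.04101) − 90° = 2.30230124°.

lat 2.30230°, lon 103.38920°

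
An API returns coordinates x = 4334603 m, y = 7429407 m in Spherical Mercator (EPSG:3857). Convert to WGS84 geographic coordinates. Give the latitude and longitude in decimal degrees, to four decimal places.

R = 6378137 m. λ = x/R = 38.93840125°.
φ = 2·arctan(exp(y/R)) − 90° = 2·arctan(3.20536) − 90° = 55.34649897°.

lat 55.3465°, lon 38.9384°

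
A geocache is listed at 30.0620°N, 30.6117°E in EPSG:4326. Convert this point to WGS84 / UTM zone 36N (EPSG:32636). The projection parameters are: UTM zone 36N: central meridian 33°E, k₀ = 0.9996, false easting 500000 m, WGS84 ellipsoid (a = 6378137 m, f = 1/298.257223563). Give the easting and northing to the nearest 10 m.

Zone 36 central meridian λ₀ = 6×36 − 183 = 33°; Δλ = -2.3883°.
Transverse Mercator on WGS84 with k₀ = 0.9996 gives E = 269763.857 m, N = 3328060.135 m.

E 269760 m, N 3328060 m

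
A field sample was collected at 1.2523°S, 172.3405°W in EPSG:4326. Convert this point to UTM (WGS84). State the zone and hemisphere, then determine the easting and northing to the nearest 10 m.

Longitude -172.3405° lies in the 6° band [-174°, -168°), giving zone 2; latitude is south of the equator, so 2S.
Zone 2 central meridian λ₀ = 6×2 − 183 = -171°; Δλ = -1.3405°.
Transverse Mercator on WGS84 with k₀ = 0.9996 gives E = 350857.616 m, N = 9861544.867 m.

Zone 2S: E 350860 m, N 9861540 m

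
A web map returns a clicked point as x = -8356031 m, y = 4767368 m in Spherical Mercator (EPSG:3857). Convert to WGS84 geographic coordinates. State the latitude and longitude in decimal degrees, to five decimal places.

R = 6378137 m. λ = x/R = -75.06350362°.
φ = 2·arctan(exp(y/R)) − 90° = 2·arctan(2.11162) − 90° = 39.31829711°.

lat 39.31830°, lon -75.06350°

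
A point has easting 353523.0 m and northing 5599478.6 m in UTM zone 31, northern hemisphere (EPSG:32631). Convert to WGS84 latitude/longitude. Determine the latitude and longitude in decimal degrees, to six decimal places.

Zone 31N: λ₀ = 3°, k₀ = 0.9996, false easting 500000 m.
Meridian distance M = (N − FN)/k₀ = 5601719.3 m.
Inverse transverse Mercator on WGS84 gives φ = 50.52889987°, λ = 0.933300498°.

lat 50.528900°, lon 0.933300°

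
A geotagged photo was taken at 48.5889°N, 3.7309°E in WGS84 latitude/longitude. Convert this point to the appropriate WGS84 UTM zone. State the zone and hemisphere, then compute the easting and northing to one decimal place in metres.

Zone 31N: E 553898.3 m, N 5382015.2 m

Longitude 3.7309° lies in the 6° band [0°, 6°), giving zone 31; latitude is north of the equator, so 31N.
Zone 31 central meridian λ₀ = 6×31 − 183 = 3°; Δλ = +0.7309°.
Transverse Mercator on WGS84 with k₀ = 0.9996 gives E = 553898.278 m, N = 5382015.218 m.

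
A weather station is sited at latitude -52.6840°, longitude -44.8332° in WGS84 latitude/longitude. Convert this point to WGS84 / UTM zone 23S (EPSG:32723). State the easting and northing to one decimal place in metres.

Zone 23 central meridian λ₀ = 6×23 − 183 = -45°; Δλ = +0.1668°.
Transverse Mercator on WGS84 with k₀ = 0.9996 gives E = 511275.562 m, N = 4162867.873 m.

E 511275.6 m, N 4162867.9 m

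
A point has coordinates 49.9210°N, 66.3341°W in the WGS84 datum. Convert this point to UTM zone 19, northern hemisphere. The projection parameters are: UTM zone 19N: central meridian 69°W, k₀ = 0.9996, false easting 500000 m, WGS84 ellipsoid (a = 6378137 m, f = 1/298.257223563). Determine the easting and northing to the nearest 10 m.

Zone 19 central meridian λ₀ = 6×19 − 183 = -69°; Δλ = +2.6659°.
Transverse Mercator on WGS84 with k₀ = 0.9996 gives E = 691358.400 m, N = 5533254.663 m.

E 691360 m, N 5533250 m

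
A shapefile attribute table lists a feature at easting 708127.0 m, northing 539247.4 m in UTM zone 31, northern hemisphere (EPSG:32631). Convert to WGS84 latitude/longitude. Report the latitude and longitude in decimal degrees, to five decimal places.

Zone 31N: λ₀ = 3°, k₀ = 0.9996, false easting 500000 m.
Meridian distance M = (N − FN)/k₀ = 539463.2 m.
Inverse transverse Mercator on WGS84 gives φ = 4.87600026°, λ = 4.87679984°.

lat 4.87600°, lon 4.87680°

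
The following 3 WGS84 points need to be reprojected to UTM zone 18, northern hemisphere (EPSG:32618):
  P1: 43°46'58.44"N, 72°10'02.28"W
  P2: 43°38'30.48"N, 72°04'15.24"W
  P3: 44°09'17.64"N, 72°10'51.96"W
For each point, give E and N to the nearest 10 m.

UTM zone 18N: λ₀ = -75°, k₀ = 0.9996.
P1 (43.7829°, -72.1673°) → (727939.769, 4851660.895) m.
P2 (43.6418°, -72.0709°) → (736251.240, 4836259.191) m.
P3 (44.1549°, -72.1811°) → (725416.795, 4892941.823) m.

P1: E 727940 m, N 4851660 m; P2: E 736250 m, N 4836260 m; P3: E 725420 m, N 4892940 m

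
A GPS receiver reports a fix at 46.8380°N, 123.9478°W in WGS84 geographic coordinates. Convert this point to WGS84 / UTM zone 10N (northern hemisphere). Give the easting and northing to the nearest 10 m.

Zone 10 central meridian λ₀ = 6×10 − 183 = -123°; Δλ = -0.9478°.
Transverse Mercator on WGS84 with k₀ = 0.9996 gives E = 427725.658 m, N = 5187597.954 m.

E 427730 m, N 5187600 m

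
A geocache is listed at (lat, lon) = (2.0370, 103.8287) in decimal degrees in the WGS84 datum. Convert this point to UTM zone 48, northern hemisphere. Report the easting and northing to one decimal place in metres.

Zone 48 central meridian λ₀ = 6×48 − 183 = 105°; Δλ = -1.1713°.
Transverse Mercator on WGS84 with k₀ = 0.9996 gives E = 369736.335 m, N = 225197.989 m.

E 369736.3 m, N 225198.0 m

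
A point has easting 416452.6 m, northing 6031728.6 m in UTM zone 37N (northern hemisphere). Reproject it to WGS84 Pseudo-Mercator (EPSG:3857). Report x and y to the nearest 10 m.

Unproject from UTM 37N (λ₀ = 39°) → φ = 54.42640032°, λ = 37.71220022°.
Web Mercator (R = 6378137 m): x = 4198102.925 m, y = 7251328.606 m.

x 4198100 m, y 7251330 m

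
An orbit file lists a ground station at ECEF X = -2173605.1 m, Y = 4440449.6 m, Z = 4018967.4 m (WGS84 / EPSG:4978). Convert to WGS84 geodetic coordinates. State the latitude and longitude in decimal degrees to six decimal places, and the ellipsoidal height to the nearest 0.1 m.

lat 39.296600°, lon 116.081800°, h 1759.4 m

λ = atan2(Y, X) = 116.08180043°; p = √(X²+Y²) = 4943900.5 m.
Bowring's method on WGS84 (a = 6378137 m, b = 6356752.314 m) gives φ = 39.29659973°, h = 1759.360 m.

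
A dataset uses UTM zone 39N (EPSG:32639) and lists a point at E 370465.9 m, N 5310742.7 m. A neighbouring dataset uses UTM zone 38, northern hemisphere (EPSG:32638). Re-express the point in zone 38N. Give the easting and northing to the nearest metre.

UTM 39N → geographic: φ = 47.93689993°, λ = 49.26560041°.
UTM 38N (λ₀ = 45°) forward: E = 818552.458 m, N = 5318098.121 m.

E 818552 m, N 5318098 m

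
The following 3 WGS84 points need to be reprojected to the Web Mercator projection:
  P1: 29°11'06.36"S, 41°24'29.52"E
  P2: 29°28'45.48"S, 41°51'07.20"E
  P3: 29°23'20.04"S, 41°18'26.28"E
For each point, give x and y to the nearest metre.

P1: x 4609540 m, y -3399226 m; P2: x 4658943 m, y -3436793 m; P3: x 4598308 m, y -3425238 m

Web Mercator: x = R·λ, y = R·ln tan(π/4+φ/2), R = 6378137 m.
P1 (-29.1851°, 41.4082°) → (4609539.739, -3399226.278) m.
P2 (-29.4793°, 41.8520°) → (4658943.329, -3436792.778) m.
P3 (-29.3889°, 41.3073°) → (4598307.602, -3425238.023) m.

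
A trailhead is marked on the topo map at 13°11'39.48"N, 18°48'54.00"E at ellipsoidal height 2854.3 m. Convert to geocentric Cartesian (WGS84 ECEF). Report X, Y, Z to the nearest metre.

WGS84: a = 6378137 m, e² = 0.006694380; N(φ) = a/√(1−e²sin²φ) = 6379249.563 m.
X = (N+h)·cosφ·cosλ = 5881600.613 m; Y = (N+h)·cosφ·sinλ = 2003978.574 m; Z = (N(1−e²)+h)·sinφ = 1446993.207 m.

X 5881601 m, Y 2003979 m, Z 1446993 m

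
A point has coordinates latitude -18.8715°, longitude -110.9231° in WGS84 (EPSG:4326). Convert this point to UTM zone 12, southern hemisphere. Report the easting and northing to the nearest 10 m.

Zone 12 central meridian λ₀ = 6×12 − 183 = -111°; Δλ = +0.0769°.
Transverse Mercator on WGS84 with k₀ = 0.9996 gives E = 508099.911 m, N = 7913388.933 m.

E 508100 m, N 7913390 m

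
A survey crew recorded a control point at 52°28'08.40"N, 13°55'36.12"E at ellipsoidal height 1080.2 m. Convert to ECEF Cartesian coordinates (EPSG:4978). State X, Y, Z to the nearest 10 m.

WGS84: a = 6378137 m, e² = 0.006694380; N(φ) = a/√(1−e²sin²φ) = 6391605.544 m.
X = (N+h)·cosφ·cosλ = 3779886.919 m; Y = (N+h)·cosφ·sinλ = 937296.973 m; Z = (N(1−e²)+h)·sinφ = 5035620.502 m.

X 3779890 m, Y 937300 m, Z 5035620 m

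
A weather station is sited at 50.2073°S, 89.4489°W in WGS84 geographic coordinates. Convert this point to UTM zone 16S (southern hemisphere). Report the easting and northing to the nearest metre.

E 325260 m, N 4435450 m

Zone 16 central meridian λ₀ = 6×16 − 183 = -87°; Δλ = -2.4489°.
Transverse Mercator on WGS84 with k₀ = 0.9996 gives E = 325259.881 m, N = 4435450.205 m.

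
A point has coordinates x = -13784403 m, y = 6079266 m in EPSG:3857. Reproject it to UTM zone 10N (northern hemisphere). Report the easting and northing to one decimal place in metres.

Web Mercator inverse (R = 6378137 m) → φ = 47.83389961°, λ = -123.82739897°.
UTM 10N forward: E = 438082.108 m, N = 5298170.507 m.

E 438082.1 m, N 5298170.5 m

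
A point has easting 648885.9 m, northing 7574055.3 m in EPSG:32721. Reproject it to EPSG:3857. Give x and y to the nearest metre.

Unproject from UTM 21S (λ₀ = -57°) → φ = -21.93150022°, λ = -55.55840030°.
Web Mercator (R = 6378137 m): x = -6184732.830 m, y = -2503303.002 m.

x -6184733 m, y -2503303 m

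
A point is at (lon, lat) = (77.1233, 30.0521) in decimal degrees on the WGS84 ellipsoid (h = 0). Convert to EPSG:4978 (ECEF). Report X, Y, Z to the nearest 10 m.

WGS84: a = 6378137 m, e² = 0.006694380; N(φ) = a/√(1−e²sin²φ) = 6383497.781 m.
X = (N+h)·cosφ·cosλ = 1231348.399 m; Y = (N+h)·cosφ·sinλ = 5386414.180 m; Z = (N(1−e²)+h)·sinφ = 3175374.095 m.

X 1231350 m, Y 5386410 m, Z 3175370 m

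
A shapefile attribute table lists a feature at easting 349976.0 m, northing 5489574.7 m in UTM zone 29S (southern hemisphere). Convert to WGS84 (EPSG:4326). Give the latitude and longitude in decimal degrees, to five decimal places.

lat -40.73110°, lon -10.77660°

Zone 29S: λ₀ = -9°, k₀ = 0.9996, false easting 500000 m, false northing 10000000 m.
Meridian distance M = (N − FN)/k₀ = -4512230.2 m.
Inverse transverse Mercator on WGS84 gives φ = -40.73110028°, λ = -10.77660019°.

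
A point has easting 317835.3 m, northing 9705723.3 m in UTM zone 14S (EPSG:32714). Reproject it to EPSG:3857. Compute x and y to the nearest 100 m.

x -11203000 m, y -296400 m

Unproject from UTM 14S (λ₀ = -99°) → φ = -2.66129992°, λ = -100.63859993°.
Web Mercator (R = 6378137 m): x = -11203037.699 m, y = -296361.136 m.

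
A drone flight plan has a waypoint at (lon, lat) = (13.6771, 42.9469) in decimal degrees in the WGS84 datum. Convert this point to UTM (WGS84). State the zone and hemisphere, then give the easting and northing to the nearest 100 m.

Longitude 13.6771° lies in the 6° band [12°, 18°), giving zone 33; latitude is north of the equator, so 33N.
Zone 33 central meridian λ₀ = 6×33 − 183 = 15°; Δλ = -1.3229°.
Transverse Mercator on WGS84 with k₀ = 0.9996 gives E = 392079.092 m, N = 4755767.088 m.

Zone 33N: E 392100 m, N 4755800 m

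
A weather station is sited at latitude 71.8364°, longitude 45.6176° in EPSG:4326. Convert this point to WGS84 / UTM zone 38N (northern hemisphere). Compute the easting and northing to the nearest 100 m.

E 521500 m, N 7970800 m

Zone 38 central meridian λ₀ = 6×38 − 183 = 45°; Δλ = +0.6176°.
Transverse Mercator on WGS84 with k₀ = 0.9996 gives E = 521487.942 m, N = 7970794.493 m.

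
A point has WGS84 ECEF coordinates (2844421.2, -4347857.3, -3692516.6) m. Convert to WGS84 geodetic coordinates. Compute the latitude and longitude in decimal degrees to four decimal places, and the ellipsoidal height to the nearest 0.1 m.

λ = atan2(Y, X) = -56.80679973°; p = √(X²+Y²) = 5195632.3 m.
Bowring's method on WGS84 (a = 6378137 m, b = 6356752.314 m) gives φ = -35.58309987°, h = 3173.117 m.

lat -35.5831°, lon -56.8068°, h 3173.1 m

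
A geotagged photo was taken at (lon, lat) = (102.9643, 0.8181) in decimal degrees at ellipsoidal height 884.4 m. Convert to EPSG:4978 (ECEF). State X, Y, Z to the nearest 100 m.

WGS84: a = 6378137 m, e² = 0.006694380; N(φ) = a/√(1−e²sin²φ) = 6378141.352 m.
X = (N+h)·cosφ·cosλ = -1430949.620 m; Y = (N+h)·cosφ·sinλ = 6215790.952 m; Z = (N(1−e²)+h)·sinφ = 90470.431 m.

X -1430900 m, Y 6215800 m, Z 90500 m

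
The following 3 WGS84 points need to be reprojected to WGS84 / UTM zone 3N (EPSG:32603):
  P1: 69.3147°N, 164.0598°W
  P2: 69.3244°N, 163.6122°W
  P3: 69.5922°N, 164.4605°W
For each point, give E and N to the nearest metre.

UTM zone 3N: λ₀ = -165°, k₀ = 0.9996.
P1 (69.3147°, -164.0598°) → (537063.176, 7689737.757) m.
P2 (69.3244°, -163.6122°) → (554681.120, 7691154.511) m.
P3 (69.5922°, -164.4605°) → (520995.017, 7720490.038) m.

P1: E 537063 m, N 7689738 m; P2: E 554681 m, N 7691155 m; P3: E 520995 m, N 7720490 m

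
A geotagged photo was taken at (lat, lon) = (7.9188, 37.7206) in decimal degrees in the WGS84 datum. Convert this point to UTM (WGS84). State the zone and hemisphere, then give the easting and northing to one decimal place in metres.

Zone 37N: E 358972.1 m, N 875538.0 m

Longitude 37.7206° lies in the 6° band [36°, 42°), giving zone 37; latitude is north of the equator, so 37N.
Zone 37 central meridian λ₀ = 6×37 − 183 = 39°; Δλ = -1.2794°.
Transverse Mercator on WGS84 with k₀ = 0.9996 gives E = 358972.052 m, N = 875538.036 m.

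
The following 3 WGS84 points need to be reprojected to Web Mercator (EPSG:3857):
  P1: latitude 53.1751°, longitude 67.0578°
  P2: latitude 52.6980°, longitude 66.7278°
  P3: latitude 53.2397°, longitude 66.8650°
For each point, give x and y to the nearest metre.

Web Mercator: x = R·λ, y = R·ln tan(π/4+φ/2), R = 6378137 m.
P1 (53.1751°, 67.0578°) → (7464840.150, 7015452.587) m.
P2 (52.6980°, 66.7278°) → (7428104.718, 6927330.300) m.
P3 (53.2397°, 66.8650°) → (7443377.752, 7027459.598) m.

P1: x 7464840 m, y 7015453 m; P2: x 7428105 m, y 6927330 m; P3: x 7443378 m, y 7027460 m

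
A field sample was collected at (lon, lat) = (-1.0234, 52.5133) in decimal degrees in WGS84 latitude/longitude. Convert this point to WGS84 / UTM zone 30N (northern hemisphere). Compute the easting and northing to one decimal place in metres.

E 634130.3 m, N 5819967.6 m

Zone 30 central meridian λ₀ = 6×30 − 183 = -3°; Δλ = +1.9766°.
Transverse Mercator on WGS84 with k₀ = 0.9996 gives E = 634130.303 m, N = 5819967.566 m.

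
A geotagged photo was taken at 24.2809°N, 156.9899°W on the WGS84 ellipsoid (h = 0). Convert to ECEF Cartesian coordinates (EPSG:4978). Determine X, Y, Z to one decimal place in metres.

WGS84: a = 6378137 m, e² = 0.006694380; N(φ) = a/√(1−e²sin²φ) = 6381750.030 m.
X = (N+h)·cosφ·cosλ = -5354381.268 m; Y = (N+h)·cosφ·sinλ = -2273914.013 m; Z = (N(1−e²)+h)·sinφ = 2606675.021 m.

X -5354381.3 m, Y -2273914.0 m, Z 2606675.0 m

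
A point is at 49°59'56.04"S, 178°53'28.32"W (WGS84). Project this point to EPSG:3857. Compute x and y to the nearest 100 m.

x -19914100 m, y -6446100 m

Web Mercator is spherical with R = a = 6378137 m.
x = R·λ = 6378137 × -3.122240443 = -19914077.291 m.
y = R·ln tan(π/4 + φ/2) = 6378137 × -1.010653321 = -6446085.343 m.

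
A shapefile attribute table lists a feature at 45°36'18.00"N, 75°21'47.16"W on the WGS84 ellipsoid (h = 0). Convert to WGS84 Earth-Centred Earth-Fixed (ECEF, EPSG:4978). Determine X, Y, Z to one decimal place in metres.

X 1129484.1 m, Y -4324736.1 m, Z 4534641.2 m

WGS84: a = 6378137 m, e² = 0.006694380; N(φ) = a/√(1−e²sin²φ) = 6389064.849 m.
X = (N+h)·cosφ·cosλ = 1129484.109 m; Y = (N+h)·cosφ·sinλ = -4324736.139 m; Z = (N(1−e²)+h)·sinφ = 4534641.165 m.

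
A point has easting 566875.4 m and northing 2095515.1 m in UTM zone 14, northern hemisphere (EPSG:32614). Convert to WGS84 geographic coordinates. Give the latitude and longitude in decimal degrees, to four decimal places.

lat 18.9509°, lon -98.3648°

Zone 14N: λ₀ = -99°, k₀ = 0.9996, false easting 500000 m.
Meridian distance M = (N − FN)/k₀ = 2096353.6 m.
Inverse transverse Mercator on WGS84 gives φ = 18.95090044°, λ = -98.36480004°.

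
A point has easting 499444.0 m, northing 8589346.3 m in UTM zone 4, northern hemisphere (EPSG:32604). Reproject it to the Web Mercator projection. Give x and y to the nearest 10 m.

x -17702340 m, y 14045660 m

Unproject from UTM 4N (λ₀ = -159°) → φ = 77.38149980°, λ = -159.02279922°.
Web Mercator (R = 6378137 m): x = -17702337.034 m, y = 14045657.331 m.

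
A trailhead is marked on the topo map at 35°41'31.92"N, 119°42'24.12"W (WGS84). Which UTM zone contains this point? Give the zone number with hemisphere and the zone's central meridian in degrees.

Zone 11N, central meridian -117°

UTM zone = ⌊(λ + 180)/6⌋ + 1; -119.7067° ∈ [-120°, -114°) → zone 11.
Hemisphere: N (φ ≥ 0).
Central meridian λ₀ = 6×11 − 183 = -117°.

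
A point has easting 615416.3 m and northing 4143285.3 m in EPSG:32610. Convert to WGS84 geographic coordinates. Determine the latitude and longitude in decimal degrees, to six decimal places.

Zone 10N: λ₀ = -123°, k₀ = 0.9996, false easting 500000 m.
Meridian distance M = (N − FN)/k₀ = 4144943.3 m.
Inverse transverse Mercator on WGS84 gives φ = 37.42920014°, λ = -121.69549957°.

lat 37.429200°, lon -121.695500°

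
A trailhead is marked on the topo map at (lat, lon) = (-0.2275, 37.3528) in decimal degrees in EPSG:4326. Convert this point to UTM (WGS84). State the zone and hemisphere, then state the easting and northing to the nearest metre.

Zone 37S: E 316684 m, N 9974844 m

Longitude 37.3528° lies in the 6° band [36°, 42°), giving zone 37; latitude is south of the equator, so 37S.
Zone 37 central meridian λ₀ = 6×37 − 183 = 39°; Δλ = -1.6472°.
Transverse Mercator on WGS84 with k₀ = 0.9996 gives E = 316683.893 m, N = 9974843.948 m.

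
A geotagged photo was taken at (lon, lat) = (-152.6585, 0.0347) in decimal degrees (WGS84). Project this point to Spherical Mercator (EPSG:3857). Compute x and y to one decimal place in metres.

Web Mercator is spherical with R = a = 6378137 m.
x = R·λ = 6378137 × -2.664393456 = -16993866.485 m.
y = R·ln tan(π/4 + φ/2) = 6378137 × 0.000605629 = 3862.787 m.

x -16993866.5 m, y 3862.8 m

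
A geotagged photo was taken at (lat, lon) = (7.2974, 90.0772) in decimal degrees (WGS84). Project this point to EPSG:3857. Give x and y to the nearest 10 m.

Web Mercator is spherical with R = a = 6378137 m.
x = R·λ = 6378137 × 1.572143721 = 10027348.036 m.
y = R·ln tan(π/4 + φ/2) = 6378137 × 0.127709398 = 814548.038 m.

x 10027350 m, y 814550 m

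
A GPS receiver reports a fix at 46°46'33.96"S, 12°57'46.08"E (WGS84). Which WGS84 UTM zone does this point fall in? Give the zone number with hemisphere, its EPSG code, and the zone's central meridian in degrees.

Zone 33S (EPSG:32733), central meridian 15°

UTM zone = ⌊(λ + 180)/6⌋ + 1; 12.9628° ∈ [12°, 18°) → zone 33.
Hemisphere: S (φ < 0).
Central meridian λ₀ = 6×33 − 183 = 15°.
EPSG code: 32733.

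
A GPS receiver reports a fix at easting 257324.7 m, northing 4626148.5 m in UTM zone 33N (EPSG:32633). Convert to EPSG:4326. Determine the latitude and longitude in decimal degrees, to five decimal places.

Zone 33N: λ₀ = 15°, k₀ = 0.9996, false easting 500000 m.
Meridian distance M = (N − FN)/k₀ = 4627999.7 m.
Inverse transverse Mercator on WGS84 gives φ = 41.75010025°, λ = 12.08129995°.

lat 41.75010°, lon 12.08130°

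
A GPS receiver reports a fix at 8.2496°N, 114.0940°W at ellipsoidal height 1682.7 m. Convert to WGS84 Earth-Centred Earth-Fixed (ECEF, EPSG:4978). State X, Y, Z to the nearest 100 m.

WGS84: a = 6378137 m, e² = 0.006694380; N(φ) = a/√(1−e²sin²φ) = 6378576.578 m.
X = (N+h)·cosφ·cosλ = -2577692.447 m; Y = (N+h)·cosφ·sinλ = -5764122.978 m; Z = (N(1−e²)+h)·sinφ = 909349.123 m.

X -2577700 m, Y -5764100 m, Z 909300 m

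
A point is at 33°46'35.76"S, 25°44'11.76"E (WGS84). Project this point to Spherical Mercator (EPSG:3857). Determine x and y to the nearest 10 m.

Web Mercator is spherical with R = a = 6378137 m.
x = R·λ = 6378137 × 0.449188408 = 2864985.207 m.
y = R·ln tan(π/4 + φ/2) = 6378137 × -0.626961159 = -3998844.165 m.

x 2864990 m, y -3998840 m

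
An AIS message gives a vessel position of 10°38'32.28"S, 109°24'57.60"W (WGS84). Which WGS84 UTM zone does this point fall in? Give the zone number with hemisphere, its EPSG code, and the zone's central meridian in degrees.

UTM zone = ⌊(λ + 180)/6⌋ + 1; -109.4160° ∈ [-114°, -108°) → zone 12.
Hemisphere: S (φ < 0).
Central meridian λ₀ = 6×12 − 183 = -111°.
EPSG code: 32712.

Zone 12S (EPSG:32712), central meridian -111°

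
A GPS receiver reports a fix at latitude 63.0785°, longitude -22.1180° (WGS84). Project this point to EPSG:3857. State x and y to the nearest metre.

x -2462164 m, y 9119525 m

Web Mercator is spherical with R = a = 6378137 m.
x = R·λ = 6378137 × -0.386031924 = -2462164.497 m.
y = R·ln tan(π/4 + φ/2) = 6378137 × 1.429810180 = 9119525.215 m.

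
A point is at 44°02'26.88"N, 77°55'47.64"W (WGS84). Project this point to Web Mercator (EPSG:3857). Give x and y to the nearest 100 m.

x -8675100 m, y 5471800 m

Web Mercator is spherical with R = a = 6378137 m.
x = R·λ = 6378137 × -1.360133341 = -8675116.786 m.
y = R·ln tan(π/4 + φ/2) = 6378137 × 0.857892869 = 5471758.250 m.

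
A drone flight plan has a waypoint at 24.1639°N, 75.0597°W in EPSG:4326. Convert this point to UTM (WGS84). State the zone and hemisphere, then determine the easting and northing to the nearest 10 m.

Longitude -75.0597° lies in the 6° band [-78°, -72°), giving zone 18; latitude is north of the equator, so 18N.
Zone 18 central meridian λ₀ = 6×18 − 183 = -75°; Δλ = -0.0597°.
Transverse Mercator on WGS84 with k₀ = 0.9996 gives E = 493935.563 m, N = 2672374.037 m.

Zone 18N: E 493940 m, N 2672370 m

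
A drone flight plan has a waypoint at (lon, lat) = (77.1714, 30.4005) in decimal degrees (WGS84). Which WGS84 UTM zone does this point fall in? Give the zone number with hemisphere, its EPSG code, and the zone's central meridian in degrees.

UTM zone = ⌊(λ + 180)/6⌋ + 1; 77.1714° ∈ [72°, 78°) → zone 43.
Hemisphere: N (φ ≥ 0).
Central meridian λ₀ = 6×43 − 183 = 75°.
EPSG code: 32643.

Zone 43N (EPSG:32643), central meridian 75°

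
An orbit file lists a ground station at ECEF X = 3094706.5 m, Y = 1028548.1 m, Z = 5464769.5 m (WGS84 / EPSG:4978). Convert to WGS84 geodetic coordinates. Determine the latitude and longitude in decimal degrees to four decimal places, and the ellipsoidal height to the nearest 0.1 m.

lat 59.3420°, lon 18.3846°, h 1521.6 m

λ = atan2(Y, X) = 18.38460048°; p = √(X²+Y²) = 3261153.1 m.
Bowring's method on WGS84 (a = 6378137 m, b = 6356752.314 m) gives φ = 59.34200000°, h = 1521.556 m.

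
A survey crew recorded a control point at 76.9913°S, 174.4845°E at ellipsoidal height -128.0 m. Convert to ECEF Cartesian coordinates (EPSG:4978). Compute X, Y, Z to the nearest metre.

WGS84: a = 6378137 m, e² = 0.006694380; N(φ) = a/√(1−e²sin²φ) = 6398501.215 m.
X = (N+h)·cosφ·cosλ = -1433599.333 m; Y = (N+h)·cosφ·sinλ = 138431.347 m; Z = (N(1−e²)+h)·sinφ = -6192429.999 m.

X -1433599 m, Y 138431 m, Z -6192430 m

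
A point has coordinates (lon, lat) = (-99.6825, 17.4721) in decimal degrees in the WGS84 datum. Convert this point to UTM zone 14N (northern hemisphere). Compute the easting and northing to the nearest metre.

E 427535 m, N 1931912 m

Zone 14 central meridian λ₀ = 6×14 − 183 = -99°; Δλ = -0.6825°.
Transverse Mercator on WGS84 with k₀ = 0.9996 gives E = 427535.417 m, N = 1931911.899 m.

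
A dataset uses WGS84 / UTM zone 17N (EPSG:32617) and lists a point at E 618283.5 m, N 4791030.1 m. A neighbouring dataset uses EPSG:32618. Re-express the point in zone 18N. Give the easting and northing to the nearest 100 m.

UTM 17N → geographic: φ = 43.26280018°, λ = -79.54260059°.
UTM 18N (λ₀ = -75°) forward: E = 131298.224 m, N = 4800026.857 m.

E 131300 m, N 4800000 m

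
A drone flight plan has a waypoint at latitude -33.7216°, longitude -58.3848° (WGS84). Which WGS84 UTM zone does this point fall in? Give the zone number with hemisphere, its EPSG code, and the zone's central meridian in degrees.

UTM zone = ⌊(λ + 180)/6⌋ + 1; -58.3848° ∈ [-60°, -54°) → zone 21.
Hemisphere: S (φ < 0).
Central meridian λ₀ = 6×21 − 183 = -57°.
EPSG code: 32721.

Zone 21S (EPSG:32721), central meridian -57°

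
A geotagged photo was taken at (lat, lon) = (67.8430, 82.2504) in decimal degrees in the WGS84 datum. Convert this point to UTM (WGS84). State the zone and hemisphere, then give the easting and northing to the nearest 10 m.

Zone 44N: E 552620 m, N 7525890 m

Longitude 82.2504° lies in the 6° band [78°, 84°), giving zone 44; latitude is north of the equator, so 44N.
Zone 44 central meridian λ₀ = 6×44 − 183 = 81°; Δλ = +1.2504°.
Transverse Mercator on WGS84 with k₀ = 0.9996 gives E = 552623.721 m, N = 7525892.206 m.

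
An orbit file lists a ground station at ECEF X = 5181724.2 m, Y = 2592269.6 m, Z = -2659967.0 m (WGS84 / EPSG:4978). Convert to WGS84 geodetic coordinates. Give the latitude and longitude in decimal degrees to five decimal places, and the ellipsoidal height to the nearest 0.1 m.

lat -24.80570°, lon 26.57750°, h 987.5 m

λ = atan2(Y, X) = 26.57750032°; p = √(X²+Y²) = 5793973.4 m.
Bowring's method on WGS84 (a = 6378137 m, b = 6356752.314 m) gives φ = -24.80569995°, h = 987.483 m.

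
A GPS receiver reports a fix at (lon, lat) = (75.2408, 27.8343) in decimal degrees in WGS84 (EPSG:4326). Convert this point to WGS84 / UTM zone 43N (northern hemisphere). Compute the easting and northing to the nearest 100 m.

Zone 43 central meridian λ₀ = 6×43 − 183 = 75°; Δλ = +0.2408°.
Transverse Mercator on WGS84 with k₀ = 0.9996 gives E = 523712.221 m, N = 3078870.420 m.

E 523700 m, N 3078900 m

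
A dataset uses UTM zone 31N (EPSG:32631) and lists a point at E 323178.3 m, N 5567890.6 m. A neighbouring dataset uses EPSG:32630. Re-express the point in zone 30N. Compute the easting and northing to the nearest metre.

E 751027 m, N 5570880 m

UTM 31N → geographic: φ = 50.23669979°, λ = 0.52039978°.
UTM 30N (λ₀ = -3°) forward: E = 751027.257 m, N = 5570880.086 m.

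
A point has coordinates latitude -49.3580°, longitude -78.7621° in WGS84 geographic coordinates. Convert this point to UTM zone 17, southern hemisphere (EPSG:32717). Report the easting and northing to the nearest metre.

E 662503 m, N 4530337 m

Zone 17 central meridian λ₀ = 6×17 − 183 = -81°; Δλ = +2.2379°.
Transverse Mercator on WGS84 with k₀ = 0.9996 gives E = 662503.079 m, N = 4530337.154 m.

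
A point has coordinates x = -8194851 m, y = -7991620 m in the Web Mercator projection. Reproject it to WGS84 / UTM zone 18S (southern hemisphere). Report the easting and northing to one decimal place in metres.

Web Mercator inverse (R = 6378137 m) → φ = -58.11550135°, λ = -73.61559904°.
UTM 18S forward: E = 581563.678 m, N = 3557593.832 m.

E 581563.7 m, N 3557593.8 m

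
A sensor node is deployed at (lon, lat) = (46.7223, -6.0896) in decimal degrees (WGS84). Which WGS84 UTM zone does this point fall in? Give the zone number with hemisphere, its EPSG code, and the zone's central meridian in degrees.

Zone 38S (EPSG:32738), central meridian 45°

UTM zone = ⌊(λ + 180)/6⌋ + 1; 46.7223° ∈ [42°, 48°) → zone 38.
Hemisphere: S (φ < 0).
Central meridian λ₀ = 6×38 − 183 = 45°.
EPSG code: 32738.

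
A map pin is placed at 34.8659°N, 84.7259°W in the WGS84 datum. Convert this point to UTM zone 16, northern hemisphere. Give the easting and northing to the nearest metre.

E 707872 m, N 3860531 m

Zone 16 central meridian λ₀ = 6×16 − 183 = -87°; Δλ = +2.2741°.
Transverse Mercator on WGS84 with k₀ = 0.9996 gives E = 707872.433 m, N = 3860531.032 m.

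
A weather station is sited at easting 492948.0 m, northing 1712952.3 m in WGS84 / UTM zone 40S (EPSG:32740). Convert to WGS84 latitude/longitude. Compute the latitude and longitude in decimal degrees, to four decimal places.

lat -74.6722°, lon 56.7610°

Zone 40S: λ₀ = 57°, k₀ = 0.9996, false easting 500000 m, false northing 10000000 m.
Meridian distance M = (N − FN)/k₀ = -8290363.8 m.
Inverse transverse Mercator on WGS84 gives φ = -74.67220037°, λ = 56.76100157°.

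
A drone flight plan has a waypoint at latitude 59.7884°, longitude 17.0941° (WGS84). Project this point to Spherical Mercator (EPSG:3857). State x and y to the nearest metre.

Web Mercator is spherical with R = a = 6378137 m.
x = R·λ = 6378137 × 0.298348328 = 1902906.508 m.
y = R·ln tan(π/4 + φ/2) = 6378137 × 1.309595170 = 8352777.410 m.

x 1902907 m, y 8352777 m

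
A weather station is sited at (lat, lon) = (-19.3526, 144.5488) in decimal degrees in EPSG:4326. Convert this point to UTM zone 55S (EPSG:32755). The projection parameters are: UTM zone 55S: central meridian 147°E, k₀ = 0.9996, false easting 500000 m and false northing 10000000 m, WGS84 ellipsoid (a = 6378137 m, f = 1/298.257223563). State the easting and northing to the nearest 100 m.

Zone 55 central meridian λ₀ = 6×55 − 183 = 147°; Δλ = -2.4512°.
Transverse Mercator on WGS84 with k₀ = 0.9996 gives E = 242498.013 m, N = 7858331.306 m.

E 242500 m, N 7858300 m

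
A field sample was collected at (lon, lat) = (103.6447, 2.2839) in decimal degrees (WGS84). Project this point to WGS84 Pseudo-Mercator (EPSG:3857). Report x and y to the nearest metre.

Web Mercator is spherical with R = a = 6378137 m.
x = R·λ = 6378137 × 1.808941267 = 11537675.227 m.
y = R·ln tan(π/4 + φ/2) = 6378137 × 0.039872135 = 254309.941 m.

x 11537675 m, y 254310 m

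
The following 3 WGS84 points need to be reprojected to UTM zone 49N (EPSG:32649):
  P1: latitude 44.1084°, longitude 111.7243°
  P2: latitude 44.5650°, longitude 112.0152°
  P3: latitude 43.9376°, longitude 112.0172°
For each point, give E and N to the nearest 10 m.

UTM zone 49N: λ₀ = 111°, k₀ = 0.9996.
P1 (44.1084°, 111.7243°) → (557964.328, 4884167.716) m.
P2 (44.5650°, 112.0152°) → (580616.468, 4935130.459) m.
P3 (43.9376°, 112.0172°) → (581638.696, 4865445.116) m.

P1: E 557960 m, N 4884170 m; P2: E 580620 m, N 4935130 m; P3: E 581640 m, N 4865450 m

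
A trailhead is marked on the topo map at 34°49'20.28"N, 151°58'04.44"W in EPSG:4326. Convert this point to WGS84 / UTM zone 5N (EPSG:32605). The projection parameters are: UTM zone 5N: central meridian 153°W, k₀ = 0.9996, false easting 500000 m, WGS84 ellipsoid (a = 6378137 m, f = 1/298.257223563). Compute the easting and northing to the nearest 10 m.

Zone 5 central meridian λ₀ = 6×5 − 183 = -153°; Δλ = +1.0321°.
Transverse Mercator on WGS84 with k₀ = 0.9996 gives E = 594385.777 m, N = 3853822.572 m.

E 594390 m, N 3853820 m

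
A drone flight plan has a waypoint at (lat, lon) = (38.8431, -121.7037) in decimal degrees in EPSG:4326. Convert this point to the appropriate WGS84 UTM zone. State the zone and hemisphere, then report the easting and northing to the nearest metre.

Zone 10N: E 612498 m, N 4300164 m

Longitude -121.7037° lies in the 6° band [-126°, -120°), giving zone 10; latitude is north of the equator, so 10N.
Zone 10 central meridian λ₀ = 6×10 − 183 = -123°; Δλ = +1.2963°.
Transverse Mercator on WGS84 with k₀ = 0.9996 gives E = 612498.443 m, N = 4300163.708 m.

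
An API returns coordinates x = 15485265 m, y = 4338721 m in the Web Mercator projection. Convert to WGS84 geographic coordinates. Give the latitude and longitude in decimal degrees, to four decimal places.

R = 6378137 m. λ = x/R = 139.10650228°.
φ = 2·arctan(exp(y/R)) − 90° = 2·arctan(1.97437) − 90° = 36.27640333°.

lat 36.2764°, lon 139.1065°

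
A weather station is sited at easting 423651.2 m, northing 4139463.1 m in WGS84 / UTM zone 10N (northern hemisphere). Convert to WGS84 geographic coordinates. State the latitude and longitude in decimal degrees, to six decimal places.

Zone 10N: λ₀ = -123°, k₀ = 0.9996, false easting 500000 m.
Meridian distance M = (N − FN)/k₀ = 4141119.5 m.
Inverse transverse Mercator on WGS84 gives φ = 37.39879981°, λ = -123.86259975°.

lat 37.398800°, lon -123.862600°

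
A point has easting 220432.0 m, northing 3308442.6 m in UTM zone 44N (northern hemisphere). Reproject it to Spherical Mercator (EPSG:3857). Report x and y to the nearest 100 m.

x 8694700 m, y 3487500 m

Unproject from UTM 44N (λ₀ = 81°) → φ = 29.87489959°, λ = 78.10559986°.
Web Mercator (R = 6378137 m): x = 8694675.605 m, y = 3487479.467 m.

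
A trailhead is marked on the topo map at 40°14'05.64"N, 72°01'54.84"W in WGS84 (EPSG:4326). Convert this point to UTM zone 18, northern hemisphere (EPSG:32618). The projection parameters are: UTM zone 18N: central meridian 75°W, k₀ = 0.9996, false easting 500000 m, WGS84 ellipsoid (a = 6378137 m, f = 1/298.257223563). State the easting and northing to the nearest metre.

Zone 18 central meridian λ₀ = 6×18 − 183 = -75°; Δλ = +2.9681°.
Transverse Mercator on WGS84 with k₀ = 0.9996 gives E = 752504.762 m, N = 4458055.921 m.

E 752505 m, N 4458056 m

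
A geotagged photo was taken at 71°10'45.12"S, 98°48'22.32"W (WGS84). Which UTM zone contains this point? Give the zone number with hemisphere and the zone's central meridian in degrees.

Zone 14S, central meridian -99°

UTM zone = ⌊(λ + 180)/6⌋ + 1; -98.8062° ∈ [-102°, -96°) → zone 14.
Hemisphere: S (φ < 0).
Central meridian λ₀ = 6×14 − 183 = -99°.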